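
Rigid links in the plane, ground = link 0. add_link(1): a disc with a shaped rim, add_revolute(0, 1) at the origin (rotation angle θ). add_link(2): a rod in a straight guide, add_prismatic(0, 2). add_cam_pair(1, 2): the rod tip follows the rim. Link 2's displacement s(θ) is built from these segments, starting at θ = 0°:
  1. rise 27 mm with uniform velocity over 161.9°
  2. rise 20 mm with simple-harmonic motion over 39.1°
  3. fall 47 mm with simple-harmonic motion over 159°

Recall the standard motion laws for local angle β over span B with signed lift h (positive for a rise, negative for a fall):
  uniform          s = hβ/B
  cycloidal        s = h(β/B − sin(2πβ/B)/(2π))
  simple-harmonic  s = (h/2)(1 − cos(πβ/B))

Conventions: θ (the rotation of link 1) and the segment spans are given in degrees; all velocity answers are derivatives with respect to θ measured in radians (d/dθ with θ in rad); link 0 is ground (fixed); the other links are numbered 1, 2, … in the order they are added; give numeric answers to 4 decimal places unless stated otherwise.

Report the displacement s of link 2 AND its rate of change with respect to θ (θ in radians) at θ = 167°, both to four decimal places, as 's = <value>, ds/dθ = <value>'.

segment 1 (0° to 161.9°, uniform, h = 27) is passed completely: s = 0.0000 + (27) = 27.0000
θ = 167° falls in segment 2 (161.9° to 201°, simple-harmonic, h = 20): β = 167 − 161.9 = 5.1°, B = 39.1°; Δs = 20/2·(1 − cos(π·0.1304)) = 0.8279; s = 27.0000 + 0.8279 = 27.8279
velocity in seg [161.9°–201°] (simple-harmonic), θ in radians: β = 5.1° = 0.0890 rad, B = 39.1° = 0.6824 rad; ds/dθ = (πh/(2B)) sin(πβ/B) = (π·20/(2·0.6824)) sin(π·0.1304) = 18.340715 mm/rad

s = 27.8279, ds/dθ = 18.3407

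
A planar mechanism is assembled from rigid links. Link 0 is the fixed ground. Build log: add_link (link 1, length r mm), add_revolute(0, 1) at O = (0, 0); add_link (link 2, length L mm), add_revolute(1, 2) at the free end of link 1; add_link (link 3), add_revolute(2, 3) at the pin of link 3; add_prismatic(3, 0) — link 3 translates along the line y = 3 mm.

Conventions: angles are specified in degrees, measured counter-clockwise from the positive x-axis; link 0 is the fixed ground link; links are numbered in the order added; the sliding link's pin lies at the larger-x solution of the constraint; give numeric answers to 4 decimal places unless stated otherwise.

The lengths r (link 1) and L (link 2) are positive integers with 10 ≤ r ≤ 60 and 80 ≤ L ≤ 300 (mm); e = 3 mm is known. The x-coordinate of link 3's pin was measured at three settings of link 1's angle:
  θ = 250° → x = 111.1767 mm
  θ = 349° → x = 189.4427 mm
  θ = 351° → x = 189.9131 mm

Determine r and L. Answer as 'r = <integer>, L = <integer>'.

constraint per measurement: (x − r cos θ)² + (r sin θ − e)² = L²
subtracting the θ₁ and θ₂ equations cancels the r² and L² terms:
r = (x₁² − x₂²) / (2[(x₁cos θ₁ + e sin θ₁) − (x₂cos θ₂ + e sin θ₂)]) = 52.0000 → r = 52
L² = (x₁ − r cos θ₁)² + (r sin θ₁ − e)² = 19321.0085 → L = 139.0000 → L = 139
check at θ₃=351°: x = 189.9131 (printed 189.9131) ✓

r = 52, L = 139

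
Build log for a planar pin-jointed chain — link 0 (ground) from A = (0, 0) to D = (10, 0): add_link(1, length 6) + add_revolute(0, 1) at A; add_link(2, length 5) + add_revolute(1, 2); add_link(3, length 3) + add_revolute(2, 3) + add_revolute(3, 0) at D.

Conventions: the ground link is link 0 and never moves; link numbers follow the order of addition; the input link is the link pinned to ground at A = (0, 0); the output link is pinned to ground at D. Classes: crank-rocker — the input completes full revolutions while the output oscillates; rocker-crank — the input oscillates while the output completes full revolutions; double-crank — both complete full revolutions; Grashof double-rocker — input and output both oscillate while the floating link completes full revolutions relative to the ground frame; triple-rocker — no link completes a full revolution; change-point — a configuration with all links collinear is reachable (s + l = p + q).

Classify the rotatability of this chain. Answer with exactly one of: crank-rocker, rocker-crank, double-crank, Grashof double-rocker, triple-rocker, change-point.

lengths: ground=10, input=6, coupler=5, output=3
sorted: s=3 (shortest), l=10 (longest), p+q=11
s + l = 13 vs p + q = 11
s + l > p + q → non-Grashof → no link fully rotates → triple-rocker

triple-rocker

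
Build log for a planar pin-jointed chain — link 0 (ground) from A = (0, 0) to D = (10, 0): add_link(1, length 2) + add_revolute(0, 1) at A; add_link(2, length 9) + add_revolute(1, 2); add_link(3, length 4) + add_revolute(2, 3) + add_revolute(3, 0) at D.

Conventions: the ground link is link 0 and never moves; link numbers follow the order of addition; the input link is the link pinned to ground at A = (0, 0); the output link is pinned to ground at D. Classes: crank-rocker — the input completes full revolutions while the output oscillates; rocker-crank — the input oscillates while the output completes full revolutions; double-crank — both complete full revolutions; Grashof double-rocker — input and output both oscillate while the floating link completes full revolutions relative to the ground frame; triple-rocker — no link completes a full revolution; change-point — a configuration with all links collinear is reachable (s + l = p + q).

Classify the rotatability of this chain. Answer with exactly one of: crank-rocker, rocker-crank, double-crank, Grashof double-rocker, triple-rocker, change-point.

lengths: ground=10, input=2, coupler=9, output=4
sorted: s=2 (shortest), l=10 (longest), p+q=13
s + l = 12 vs p + q = 13
s + l < p + q (Grashof) with shortest = input link → crank-rocker

crank-rocker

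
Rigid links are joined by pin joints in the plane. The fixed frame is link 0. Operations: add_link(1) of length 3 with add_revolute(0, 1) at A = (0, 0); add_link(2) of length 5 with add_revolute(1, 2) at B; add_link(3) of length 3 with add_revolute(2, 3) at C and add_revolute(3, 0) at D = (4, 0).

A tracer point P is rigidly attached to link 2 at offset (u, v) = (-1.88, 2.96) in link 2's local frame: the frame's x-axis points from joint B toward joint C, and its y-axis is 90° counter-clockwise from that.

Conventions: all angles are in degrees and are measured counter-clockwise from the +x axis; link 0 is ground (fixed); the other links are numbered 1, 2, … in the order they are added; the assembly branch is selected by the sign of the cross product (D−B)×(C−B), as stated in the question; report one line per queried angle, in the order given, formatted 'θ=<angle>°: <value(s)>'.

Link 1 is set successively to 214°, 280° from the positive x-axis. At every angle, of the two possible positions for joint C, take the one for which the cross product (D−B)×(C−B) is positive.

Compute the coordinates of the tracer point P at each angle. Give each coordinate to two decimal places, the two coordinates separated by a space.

A=(0,0), D=(4.00,0)
θ=214°: B = A + 3.00·(cos214°, sin214°) = (-2.4871, -1.6776)
θ=214°: |BD| = 6.7005
θ=214°: circle(B,5.00) ∩ circle(D,3.00): a=4.5442, h=2.0857
θ=214°:   candidates: C₊=(1.3902,1.4794) cross=13.975; C₋=(2.4346,-2.5592) cross=-13.975
θ=214°:   branch + wants cross > 0 → take C=(1.3902,1.4794) (cross=13.975)
θ=214°: ex = (C−B)/|BC| = (0.7755,0.6314); ey = (-0.6314,0.7755)
θ=214°: P = B + -1.88·ex + 2.96·ey = (-5.8139,-0.5693)
θ=280°: B = A + 3.00·(cos280°, sin280°) = (0.5209, -2.9544)
θ=280°: |BD| = 4.5643
θ=280°: circle(B,5.00) ∩ circle(D,3.00): a=4.0349, h=2.9529
θ=280°:   candidates: C₊=(1.6851,1.9082) cross=13.478; C₋=(5.5079,-2.5935) cross=-13.478
θ=280°:   branch + wants cross > 0 → take C=(1.6851,1.9082) (cross=13.478)
θ=280°: ex = (C−B)/|BC| = (0.2328,0.9725); ey = (-0.9725,0.2328)
θ=280°: P = B + -1.88·ex + 2.96·ey = (-2.7954,-4.0936)

θ=214°: -5.81 -0.57
θ=280°: -2.80 -4.09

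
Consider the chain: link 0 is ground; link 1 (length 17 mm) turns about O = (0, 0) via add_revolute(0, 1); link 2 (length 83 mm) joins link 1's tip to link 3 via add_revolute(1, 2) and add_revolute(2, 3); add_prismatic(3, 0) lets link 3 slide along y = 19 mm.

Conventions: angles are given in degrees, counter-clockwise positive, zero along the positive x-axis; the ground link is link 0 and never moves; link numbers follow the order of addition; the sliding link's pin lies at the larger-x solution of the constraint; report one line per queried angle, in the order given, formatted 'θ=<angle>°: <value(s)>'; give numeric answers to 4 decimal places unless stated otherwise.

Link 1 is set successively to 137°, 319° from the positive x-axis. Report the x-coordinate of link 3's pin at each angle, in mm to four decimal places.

geometry: r = 17 mm, L = 83 mm, e = 19 mm
θ=137°: crank pin P = (r cos θ, r sin θ) = (-12.433013, 11.593972)
θ=137°: h = r sin θ − e = 11.593972 − 19 = -7.406028
θ=137°: x = r cos θ + √(L² − h²) = -12.433013 + 82.668923 = 70.235910
θ=319°: crank pin P = (r cos θ, r sin θ) = (12.830063, -11.153003)
θ=319°: h = r sin θ − e = -11.153003 − 19 = -30.153003
θ=319°: x = r cos θ + √(L² − h²) = 12.830063 + 77.329143 = 90.159206

θ=137°: 70.2359
θ=319°: 90.1592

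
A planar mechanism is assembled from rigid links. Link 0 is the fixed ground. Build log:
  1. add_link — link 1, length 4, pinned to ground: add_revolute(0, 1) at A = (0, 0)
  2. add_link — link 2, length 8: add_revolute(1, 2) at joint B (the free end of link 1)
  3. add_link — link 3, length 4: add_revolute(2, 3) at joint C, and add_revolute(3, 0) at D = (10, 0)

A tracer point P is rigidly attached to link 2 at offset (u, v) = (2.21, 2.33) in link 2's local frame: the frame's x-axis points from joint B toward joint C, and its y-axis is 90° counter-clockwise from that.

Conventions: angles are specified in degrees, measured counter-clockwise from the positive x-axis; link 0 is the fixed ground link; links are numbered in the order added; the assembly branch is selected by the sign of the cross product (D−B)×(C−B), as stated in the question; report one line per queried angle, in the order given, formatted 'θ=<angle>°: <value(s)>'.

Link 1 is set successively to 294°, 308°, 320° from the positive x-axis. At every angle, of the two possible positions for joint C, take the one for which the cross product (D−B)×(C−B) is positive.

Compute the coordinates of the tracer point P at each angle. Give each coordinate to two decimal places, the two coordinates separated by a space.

A=(0,0), D=(10.00,0)
θ=294°: B = A + 4.00·(cos294°, sin294°) = (1.6269, -3.6542)
θ=294°: |BD| = 9.1357
θ=294°: circle(B,8.00) ∩ circle(D,4.00): a=7.1949, h=3.4976
θ=294°:   candidates: C₊=(6.8222,2.4293) cross=31.953; C₋=(9.6202,-3.9819) cross=-31.953
θ=294°:   branch + wants cross > 0 → take C=(6.8222,2.4293) (cross=31.953)
θ=294°: ex = (C−B)/|BC| = (0.6494,0.7604); ey = (-0.7604,0.6494)
θ=294°: P = B + 2.21·ex + 2.33·ey = (1.2903,-0.4605)
θ=308°: B = A + 4.00·(cos308°, sin308°) = (2.4626, -3.1520)
θ=308°: |BD| = 8.1699
θ=308°: circle(B,8.00) ∩ circle(D,4.00): a=7.0226, h=3.8319
θ=308°:   candidates: C₊=(7.4631,3.0926) cross=31.306; C₋=(10.4199,-3.9779) cross=-31.306
θ=308°:   branch + wants cross > 0 → take C=(7.4631,3.0926) (cross=31.306)
θ=308°: ex = (C−B)/|BC| = (0.6251,0.7806); ey = (-0.7806,0.6251)
θ=308°: P = B + 2.21·ex + 2.33·ey = (2.0253,0.0294)
θ=320°: B = A + 4.00·(cos320°, sin320°) = (3.0642, -2.5712)
θ=320°: |BD| = 7.3971
θ=320°: circle(B,8.00) ∩ circle(D,4.00): a=6.9431, h=3.9742
θ=320°:   candidates: C₊=(8.1929,3.5685) cross=29.397; C₋=(10.9557,-3.8842) cross=-29.397
θ=320°:   branch + wants cross > 0 → take C=(8.1929,3.5685) (cross=29.397)
θ=320°: ex = (C−B)/|BC| = (0.6411,0.7675); ey = (-0.7675,0.6411)
θ=320°: P = B + 2.21·ex + 2.33·ey = (2.6928,0.6187)

θ=294°: 1.29 -0.46
θ=308°: 2.03 0.03
θ=320°: 2.69 0.62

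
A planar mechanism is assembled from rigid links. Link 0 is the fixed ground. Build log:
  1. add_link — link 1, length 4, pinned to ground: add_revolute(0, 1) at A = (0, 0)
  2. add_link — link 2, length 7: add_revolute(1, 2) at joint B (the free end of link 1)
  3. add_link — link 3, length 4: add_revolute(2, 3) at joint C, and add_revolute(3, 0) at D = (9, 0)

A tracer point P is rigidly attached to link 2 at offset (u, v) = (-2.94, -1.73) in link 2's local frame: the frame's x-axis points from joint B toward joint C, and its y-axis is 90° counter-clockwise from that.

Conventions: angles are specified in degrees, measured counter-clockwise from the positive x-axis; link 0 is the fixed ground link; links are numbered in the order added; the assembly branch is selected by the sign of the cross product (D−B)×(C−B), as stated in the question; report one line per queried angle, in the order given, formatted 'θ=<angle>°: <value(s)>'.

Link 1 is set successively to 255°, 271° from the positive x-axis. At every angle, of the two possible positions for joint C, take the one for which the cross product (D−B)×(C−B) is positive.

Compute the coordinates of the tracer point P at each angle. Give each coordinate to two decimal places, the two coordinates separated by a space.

A=(0,0), D=(9.00,0)
θ=255°: B = A + 4.00·(cos255°, sin255°) = (-1.0353, -3.8637)
θ=255°: |BD| = 10.7534
θ=255°: circle(B,7.00) ∩ circle(D,4.00): a=6.9111, h=1.1121
θ=255°:   candidates: C₊=(5.0147,-0.3427) cross=11.959; C₋=(5.8139,-2.4184) cross=-11.959
θ=255°:   branch + wants cross > 0 → take C=(5.0147,-0.3427) (cross=11.959)
θ=255°: ex = (C−B)/|BC| = (0.8643,0.5030); ey = (-0.5030,0.8643)
θ=255°: P = B + -2.94·ex + -1.73·ey = (-2.7061,-6.8378)
θ=271°: B = A + 4.00·(cos271°, sin271°) = (0.0698, -3.9994)
θ=271°: |BD| = 9.7849
θ=271°: circle(B,7.00) ∩ circle(D,4.00): a=6.5787, h=2.3918
θ=271°:   candidates: C₊=(5.0963,0.8724) cross=23.403; C₋=(7.0515,-3.4933) cross=-23.403
θ=271°:   branch + wants cross > 0 → take C=(5.0963,0.8724) (cross=23.403)
θ=271°: ex = (C−B)/|BC| = (0.7181,0.6960); ey = (-0.6960,0.7181)
θ=271°: P = B + -2.94·ex + -1.73·ey = (-0.8373,-7.2878)

θ=255°: -2.71 -6.84
θ=271°: -0.84 -7.29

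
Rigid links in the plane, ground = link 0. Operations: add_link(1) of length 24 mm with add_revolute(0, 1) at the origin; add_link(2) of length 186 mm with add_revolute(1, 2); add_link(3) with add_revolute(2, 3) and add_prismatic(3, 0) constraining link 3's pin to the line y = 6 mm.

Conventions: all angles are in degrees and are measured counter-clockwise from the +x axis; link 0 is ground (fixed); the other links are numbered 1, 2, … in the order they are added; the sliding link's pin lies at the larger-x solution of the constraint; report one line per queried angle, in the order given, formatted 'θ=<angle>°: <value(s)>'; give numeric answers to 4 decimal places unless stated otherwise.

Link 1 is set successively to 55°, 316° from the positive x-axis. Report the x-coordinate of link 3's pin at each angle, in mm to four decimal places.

geometry: r = 24 mm, L = 186 mm, e = 6 mm
θ=55°: crank pin P = (r cos θ, r sin θ) = (13.765834, 19.659649)
θ=55°: h = r sin θ − e = 19.659649 − 6 = 13.659649
θ=55°: x = r cos θ + √(L² − h²) = 13.765834 + 185.497747 = 199.263581
θ=316°: crank pin P = (r cos θ, r sin θ) = (17.264155, -16.671801)
θ=316°: h = r sin θ − e = -16.671801 − 6 = -22.671801
θ=316°: x = r cos θ + √(L² − h²) = 17.264155 + 184.613080 = 201.877236

θ=55°: 199.2636
θ=316°: 201.8772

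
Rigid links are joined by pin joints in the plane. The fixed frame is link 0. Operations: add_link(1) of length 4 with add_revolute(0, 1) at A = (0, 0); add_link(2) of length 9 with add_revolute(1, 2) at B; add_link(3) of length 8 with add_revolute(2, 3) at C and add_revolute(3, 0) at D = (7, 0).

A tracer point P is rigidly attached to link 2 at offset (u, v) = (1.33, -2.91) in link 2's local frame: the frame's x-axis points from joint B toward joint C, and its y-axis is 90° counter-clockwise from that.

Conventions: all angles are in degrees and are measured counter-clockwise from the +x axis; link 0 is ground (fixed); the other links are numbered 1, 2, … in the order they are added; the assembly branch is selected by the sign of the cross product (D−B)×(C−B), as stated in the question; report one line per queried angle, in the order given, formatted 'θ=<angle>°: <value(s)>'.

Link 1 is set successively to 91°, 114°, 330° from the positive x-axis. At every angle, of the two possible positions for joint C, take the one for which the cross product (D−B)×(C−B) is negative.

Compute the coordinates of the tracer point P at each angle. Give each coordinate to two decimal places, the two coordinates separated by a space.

A=(0,0), D=(7.00,0)
θ=91°: B = A + 4.00·(cos91°, sin91°) = (-0.0698, 3.9994)
θ=91°: |BD| = 8.1226
θ=91°: circle(B,9.00) ∩ circle(D,8.00): a=5.1078, h=7.4102
θ=91°:   candidates: C₊=(8.0245,7.9341) cross=60.190; C₋=(0.7273,-4.9652) cross=-60.190
θ=91°:   branch - wants cross < 0 → take C=(0.7273,-4.9652) (cross=-60.190)
θ=91°: ex = (C−B)/|BC| = (0.0886,-0.9961); ey = (0.9961,0.0886)
θ=91°: P = B + 1.33·ex + -2.91·ey = (-2.8506,2.4169)
θ=114°: B = A + 4.00·(cos114°, sin114°) = (-1.6269, 3.6542)
θ=114°: |BD| = 9.3690
θ=114°: circle(B,9.00) ∩ circle(D,8.00): a=5.5917, h=7.0521
θ=114°:   candidates: C₊=(6.2725,7.9669) cross=66.071; C₋=(0.7714,-5.0204) cross=-66.071
θ=114°:   branch - wants cross < 0 → take C=(0.7714,-5.0204) (cross=-66.071)
θ=114°: ex = (C−B)/|BC| = (0.2665,-0.9638); ey = (0.9638,0.2665)
θ=114°: P = B + 1.33·ex + -2.91·ey = (-4.0773,1.5968)
θ=330°: B = A + 4.00·(cos330°, sin330°) = (3.4641, -2.0000)
θ=330°: |BD| = 4.0623
θ=330°: circle(B,9.00) ∩ circle(D,8.00): a=4.1236, h=7.9998
θ=330°:   candidates: C₊=(3.1148,6.9932) cross=32.498; C₋=(10.9918,-6.9329) cross=-32.498
θ=330°:   branch - wants cross < 0 → take C=(10.9918,-6.9329) (cross=-32.498)
θ=330°: ex = (C−B)/|BC| = (0.8364,-0.5481); ey = (0.5481,0.8364)
θ=330°: P = B + 1.33·ex + -2.91·ey = (2.9815,-5.1629)

θ=91°: -2.85 2.42
θ=114°: -4.08 1.60
θ=330°: 2.98 -5.16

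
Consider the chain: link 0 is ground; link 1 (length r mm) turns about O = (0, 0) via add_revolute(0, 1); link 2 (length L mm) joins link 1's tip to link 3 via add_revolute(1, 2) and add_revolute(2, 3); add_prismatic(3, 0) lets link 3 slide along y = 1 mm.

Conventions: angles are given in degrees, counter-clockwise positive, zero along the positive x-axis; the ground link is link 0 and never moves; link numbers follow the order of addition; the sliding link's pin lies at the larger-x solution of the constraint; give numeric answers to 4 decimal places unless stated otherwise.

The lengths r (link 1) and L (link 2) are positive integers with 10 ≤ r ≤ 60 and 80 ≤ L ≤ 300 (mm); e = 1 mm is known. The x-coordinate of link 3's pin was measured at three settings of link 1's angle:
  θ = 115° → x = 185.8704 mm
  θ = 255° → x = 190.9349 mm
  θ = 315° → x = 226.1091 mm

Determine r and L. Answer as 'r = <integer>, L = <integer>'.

constraint per measurement: (x − r cos θ)² + (r sin θ − e)² = L²
subtracting the θ₁ and θ₂ equations cancels the r² and L² terms:
r = (x₁² − x₂²) / (2[(x₁cos θ₁ + e sin θ₁) − (x₂cos θ₂ + e sin θ₂)]) = 34.9993 → r = 35
L² = (x₁ − r cos θ₁)² + (r sin θ₁ − e)² = 41209.0198 → L = 203.0000 → L = 203
check at θ₃=315°: x = 226.1091 (printed 226.1091) ✓

r = 35, L = 203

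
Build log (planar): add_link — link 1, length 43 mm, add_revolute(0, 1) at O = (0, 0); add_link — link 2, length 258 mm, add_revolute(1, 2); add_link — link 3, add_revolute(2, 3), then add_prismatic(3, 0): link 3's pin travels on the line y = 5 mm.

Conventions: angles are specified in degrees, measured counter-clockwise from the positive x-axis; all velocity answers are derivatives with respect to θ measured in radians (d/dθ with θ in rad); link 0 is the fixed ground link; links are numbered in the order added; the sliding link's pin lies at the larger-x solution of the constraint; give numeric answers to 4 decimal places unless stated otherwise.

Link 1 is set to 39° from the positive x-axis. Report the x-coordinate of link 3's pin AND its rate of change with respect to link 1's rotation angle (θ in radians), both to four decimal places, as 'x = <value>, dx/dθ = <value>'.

geometry: r = 43 mm, L = 258 mm, e = 5 mm
crank pin P = (r cos θ, r sin θ) = (33.417276, 27.060777)
h = r sin θ − e = 27.060777 − 5 = 22.060777
x = r cos θ + √(L² − h²) = 33.417276 + 257.055096 = 290.472372
dx/dθ = −r sin θ − h·r cos θ/√(L² − h²) (θ in radians; h = 22.060777) = -29.928688

x = 290.4724, dx/dθ = -29.9287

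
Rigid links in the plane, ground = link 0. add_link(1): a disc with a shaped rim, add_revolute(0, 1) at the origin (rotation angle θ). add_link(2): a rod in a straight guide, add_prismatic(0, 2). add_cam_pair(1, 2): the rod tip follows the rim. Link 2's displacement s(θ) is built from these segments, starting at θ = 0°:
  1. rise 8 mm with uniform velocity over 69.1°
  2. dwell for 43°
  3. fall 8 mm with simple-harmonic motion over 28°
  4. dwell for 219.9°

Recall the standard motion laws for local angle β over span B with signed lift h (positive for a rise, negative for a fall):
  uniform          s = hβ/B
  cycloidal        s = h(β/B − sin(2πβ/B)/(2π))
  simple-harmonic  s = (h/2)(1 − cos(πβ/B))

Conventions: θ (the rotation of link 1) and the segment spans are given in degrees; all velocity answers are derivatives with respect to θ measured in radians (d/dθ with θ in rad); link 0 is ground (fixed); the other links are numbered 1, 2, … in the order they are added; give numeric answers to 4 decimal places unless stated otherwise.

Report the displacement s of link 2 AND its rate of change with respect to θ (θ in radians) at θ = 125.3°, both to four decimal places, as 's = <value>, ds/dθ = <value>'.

segment 1 (0° to 69.1°, uniform, h = 8) is passed completely: s = 0.0000 + (8) = 8.0000
segment 2 (69.1° to 112.1°, dwell): s unchanged at 8.0000
θ = 125.3° falls in segment 3 (112.1° to 140.1°, simple-harmonic, h = -8): β = 125.3 − 112.1 = 13.2°, B = 28°; Δs = -8/2·(1 − cos(π·0.4714)) = -3.6414; s = 8.0000 − 3.6414 = 4.3586
velocity in seg [112.1°–140.1°] (simple-harmonic), θ in radians: β = 13.2° = 0.2304 rad, B = 28° = 0.4887 rad; ds/dθ = (πh/(2B)) sin(πβ/B) = (π·(-8)/(2·0.4887)) sin(π·0.4714) = -25.610768 mm/rad

s = 4.3586, ds/dθ = -25.6108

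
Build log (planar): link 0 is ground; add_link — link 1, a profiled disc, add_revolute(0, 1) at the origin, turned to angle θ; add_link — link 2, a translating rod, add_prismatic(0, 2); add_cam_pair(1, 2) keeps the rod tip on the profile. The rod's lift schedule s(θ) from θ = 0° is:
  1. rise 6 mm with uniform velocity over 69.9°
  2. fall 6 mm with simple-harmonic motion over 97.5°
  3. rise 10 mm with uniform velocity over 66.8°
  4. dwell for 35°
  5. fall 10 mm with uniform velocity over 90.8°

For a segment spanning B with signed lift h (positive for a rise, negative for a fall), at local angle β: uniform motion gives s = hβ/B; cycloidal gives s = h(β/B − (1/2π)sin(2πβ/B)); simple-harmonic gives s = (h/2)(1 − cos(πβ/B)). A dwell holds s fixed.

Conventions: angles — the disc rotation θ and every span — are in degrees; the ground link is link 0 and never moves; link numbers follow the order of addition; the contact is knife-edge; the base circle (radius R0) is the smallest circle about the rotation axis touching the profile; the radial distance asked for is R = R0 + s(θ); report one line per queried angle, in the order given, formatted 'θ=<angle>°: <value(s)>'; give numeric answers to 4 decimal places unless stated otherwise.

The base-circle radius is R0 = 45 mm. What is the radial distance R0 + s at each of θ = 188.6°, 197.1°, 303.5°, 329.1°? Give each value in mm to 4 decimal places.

seg 1 [0°–69.9°] uniform, h=6: full span → s += 6 → s = 6.0000
seg 2 [69.9°–167.4°] simple-harmonic, h=-6: full span → s += -6 → s = 0.0000
seg 3 [167.4°–234.2°] uniform, h=10: θ=188.6° here. β=21.2, B=66.8. 10·21.2/66.8 = 3.1737 → s = 3.1737
seg 3 [167.4°–234.2°] uniform, h=10: θ=197.1° here. β=29.7, B=66.8. 10·29.7/66.8 = 4.4461 → s = 4.4461
seg 3 [167.4°–234.2°] uniform, h=10: full span → s += 10 → s = 10.0000
seg 4 [234.2°–269.2°] dwell: s stays 10.0000
seg 5 [269.2°–360°] uniform, h=-10: θ=303.5° here. β=34.3, B=90.8. -10·34.3/90.8 = -3.7775 → s = 6.2225
seg 5 [269.2°–360°] uniform, h=-10: θ=329.1° here. β=59.9, B=90.8. -10·59.9/90.8 = -6.5969 → s = 3.4031
θ=188.6°: R = R0 + s = 45 + 3.1737 = 48.1737
θ=197.1°: R = R0 + s = 45 + 4.4461 = 49.4461
θ=303.5°: R = R0 + s = 45 + 6.2225 = 51.2225
θ=329.1°: R = R0 + s = 45 + 3.4031 = 48.4031

θ=188.6°: 48.1737
θ=197.1°: 49.4461
θ=303.5°: 51.2225
θ=329.1°: 48.4031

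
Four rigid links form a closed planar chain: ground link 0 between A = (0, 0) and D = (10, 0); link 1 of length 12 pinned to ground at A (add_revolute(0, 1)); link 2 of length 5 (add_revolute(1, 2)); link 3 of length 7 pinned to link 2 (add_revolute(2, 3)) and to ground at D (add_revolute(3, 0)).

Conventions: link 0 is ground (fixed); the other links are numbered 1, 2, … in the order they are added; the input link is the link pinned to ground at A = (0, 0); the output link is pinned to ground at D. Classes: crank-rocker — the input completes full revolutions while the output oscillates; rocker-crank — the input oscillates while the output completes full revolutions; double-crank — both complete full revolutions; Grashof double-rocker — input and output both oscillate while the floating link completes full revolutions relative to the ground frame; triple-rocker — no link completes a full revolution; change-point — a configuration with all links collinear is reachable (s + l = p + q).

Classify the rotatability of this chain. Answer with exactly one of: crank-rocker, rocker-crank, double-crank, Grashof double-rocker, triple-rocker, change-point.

lengths: ground=10, input=12, coupler=5, output=7
sorted: s=5 (shortest), l=12 (longest), p+q=17
s + l = 17 vs p + q = 17
s + l = p + q → change-point (collinear configuration reachable)

change-point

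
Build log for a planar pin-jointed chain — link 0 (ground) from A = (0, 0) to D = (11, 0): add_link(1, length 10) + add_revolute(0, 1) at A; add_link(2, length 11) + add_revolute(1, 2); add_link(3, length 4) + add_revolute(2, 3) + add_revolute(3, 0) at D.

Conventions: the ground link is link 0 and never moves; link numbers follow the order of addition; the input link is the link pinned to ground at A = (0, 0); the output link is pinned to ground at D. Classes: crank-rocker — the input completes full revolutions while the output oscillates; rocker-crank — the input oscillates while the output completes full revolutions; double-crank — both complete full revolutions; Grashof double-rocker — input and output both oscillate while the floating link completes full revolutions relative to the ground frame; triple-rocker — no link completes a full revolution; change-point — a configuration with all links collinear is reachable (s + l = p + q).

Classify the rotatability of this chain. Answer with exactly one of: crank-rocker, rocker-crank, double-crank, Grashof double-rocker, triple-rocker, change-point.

lengths: ground=11, input=10, coupler=11, output=4
sorted: s=4 (shortest), l=11 (longest), p+q=21
s + l = 15 vs p + q = 21
s + l < p + q (Grashof) with shortest = output link → rocker-crank

rocker-crank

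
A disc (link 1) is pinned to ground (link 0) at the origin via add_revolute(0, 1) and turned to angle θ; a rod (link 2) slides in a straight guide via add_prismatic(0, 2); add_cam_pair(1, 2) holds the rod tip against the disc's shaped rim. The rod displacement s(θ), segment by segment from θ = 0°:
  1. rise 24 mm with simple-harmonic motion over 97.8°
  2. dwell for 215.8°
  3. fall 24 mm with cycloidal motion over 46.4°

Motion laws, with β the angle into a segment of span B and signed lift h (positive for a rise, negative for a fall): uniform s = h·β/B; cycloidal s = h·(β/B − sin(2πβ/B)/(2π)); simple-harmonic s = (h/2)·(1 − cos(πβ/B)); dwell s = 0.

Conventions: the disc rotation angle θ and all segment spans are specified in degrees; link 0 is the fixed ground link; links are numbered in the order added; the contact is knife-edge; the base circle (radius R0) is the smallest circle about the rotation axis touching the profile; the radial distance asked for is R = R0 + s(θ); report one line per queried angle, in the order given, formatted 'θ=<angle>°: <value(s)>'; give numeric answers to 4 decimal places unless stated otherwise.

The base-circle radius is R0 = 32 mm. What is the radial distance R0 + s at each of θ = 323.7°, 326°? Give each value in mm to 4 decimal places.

segment 1 (0° to 97.8°, simple-harmonic, h = 24) is passed completely: s = 0.0000 + (24) = 24.0000
segment 2 (97.8° to 313.6°, dwell): s unchanged at 24.0000
θ = 323.7° falls in segment 3 (313.6° to 360°, cycloidal, h = -24): β = 323.7 − 313.6 = 10.1°, B = 46.4°; Δs = -24·(0.2177 − sin(2π·0.2177)/(2π)) = -1.4829; s = 24.0000 − 1.4829 = 22.5171
θ = 326° falls in segment 3 (313.6° to 360°, cycloidal, h = -24): β = 326 − 313.6 = 12.4°, B = 46.4°; Δs = -24·(0.2672 − sin(2π·0.2672)/(2π)) = -2.6165; s = 24.0000 − 2.6165 = 21.3835
θ=323.7°: R = R0 + s = 32 + 22.5171 = 54.5171
θ=326°: R = R0 + s = 32 + 21.3835 = 53.3835

θ=323.7°: 54.5171
θ=326°: 53.3835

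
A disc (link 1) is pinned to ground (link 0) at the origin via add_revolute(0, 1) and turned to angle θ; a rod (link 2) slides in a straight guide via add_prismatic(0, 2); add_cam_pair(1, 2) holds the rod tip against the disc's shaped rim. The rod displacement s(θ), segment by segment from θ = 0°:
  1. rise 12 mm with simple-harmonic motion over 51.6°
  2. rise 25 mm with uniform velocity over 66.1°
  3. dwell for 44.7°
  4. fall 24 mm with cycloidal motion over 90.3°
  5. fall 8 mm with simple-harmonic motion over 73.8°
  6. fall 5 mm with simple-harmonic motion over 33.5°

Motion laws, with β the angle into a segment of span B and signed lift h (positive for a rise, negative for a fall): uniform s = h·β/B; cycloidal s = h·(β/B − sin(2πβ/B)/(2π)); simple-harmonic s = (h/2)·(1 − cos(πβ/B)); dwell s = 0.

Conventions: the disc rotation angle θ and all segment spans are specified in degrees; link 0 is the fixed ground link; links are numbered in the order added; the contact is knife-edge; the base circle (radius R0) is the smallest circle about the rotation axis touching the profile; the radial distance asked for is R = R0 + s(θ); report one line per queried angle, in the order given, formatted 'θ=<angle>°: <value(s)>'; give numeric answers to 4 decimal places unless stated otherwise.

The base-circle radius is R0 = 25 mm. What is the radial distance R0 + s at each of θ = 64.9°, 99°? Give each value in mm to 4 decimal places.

segment 1 (0° to 51.6°, simple-harmonic, h = 12) is passed completely: s = 0.0000 + (12) = 12.0000
θ = 64.9° falls in segment 2 (51.6° to 117.7°, uniform, h = 25): β = 64.9 − 51.6 = 13.3°, B = 66.1°; Δs = 25·13.3/66.1 = 5.0303; s = 12.0000 + 5.0303 = 17.0303
θ = 99° falls in segment 2 (51.6° to 117.7°, uniform, h = 25): β = 99 − 51.6 = 47.4°, B = 66.1°; Δs = 25·47.4/66.1 = 17.9274; s = 12.0000 + 17.9274 = 29.9274
θ=64.9°: R = R0 + s = 25 + 17.0303 = 42.0303
θ=99°: R = R0 + s = 25 + 29.9274 = 54.9274

θ=64.9°: 42.0303
θ=99°: 54.9274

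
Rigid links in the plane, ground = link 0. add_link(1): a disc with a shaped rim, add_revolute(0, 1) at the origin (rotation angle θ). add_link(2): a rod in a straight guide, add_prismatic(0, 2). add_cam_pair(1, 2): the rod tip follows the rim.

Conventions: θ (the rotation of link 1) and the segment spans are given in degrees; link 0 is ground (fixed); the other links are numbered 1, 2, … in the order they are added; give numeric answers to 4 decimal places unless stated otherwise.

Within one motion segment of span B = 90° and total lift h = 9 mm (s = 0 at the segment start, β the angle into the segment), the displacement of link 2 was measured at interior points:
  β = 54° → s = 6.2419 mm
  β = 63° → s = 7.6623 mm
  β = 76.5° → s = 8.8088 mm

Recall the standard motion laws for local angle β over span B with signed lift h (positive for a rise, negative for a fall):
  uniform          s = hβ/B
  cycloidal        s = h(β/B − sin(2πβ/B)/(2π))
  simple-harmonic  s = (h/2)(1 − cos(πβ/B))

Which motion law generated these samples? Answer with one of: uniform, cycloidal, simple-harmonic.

candidates at β/B = r: uniform s = h·r (linear in β); cycloidal s = h·(r − sin(2πr)/(2π)); simple-harmonic s = (h/2)(1 − cos(πr))
β=54°: printed 6.2419 | uniform 5.4000, cycloidal 6.2419, simple-harmonic 5.8906
β=63°: printed 7.6623 | uniform 6.3000, cycloidal 7.6623, simple-harmonic 7.1450
β=76.5°: printed 8.8088 | uniform 7.6500, cycloidal 8.8088, simple-harmonic 8.5095
only one law matches every sample → cycloidal

cycloidal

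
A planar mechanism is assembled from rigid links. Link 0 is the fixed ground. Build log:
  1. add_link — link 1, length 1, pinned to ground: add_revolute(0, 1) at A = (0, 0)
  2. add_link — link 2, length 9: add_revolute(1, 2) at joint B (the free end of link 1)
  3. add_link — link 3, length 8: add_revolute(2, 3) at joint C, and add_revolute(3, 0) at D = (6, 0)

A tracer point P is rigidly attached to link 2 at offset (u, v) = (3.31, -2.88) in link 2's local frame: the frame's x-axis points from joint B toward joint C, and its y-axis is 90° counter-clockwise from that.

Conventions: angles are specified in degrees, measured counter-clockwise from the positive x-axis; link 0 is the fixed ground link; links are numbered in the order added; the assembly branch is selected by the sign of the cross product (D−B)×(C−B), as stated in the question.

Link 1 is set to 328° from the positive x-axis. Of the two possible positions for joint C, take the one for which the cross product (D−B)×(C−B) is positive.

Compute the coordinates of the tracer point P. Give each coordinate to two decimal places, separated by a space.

A=(0,0), D=(6.00,0)
B = A + 1.00·(cos328°, sin328°) = (0.8480, -0.5299)
|BD| = 5.1791
circle(B,9.00) ∩ circle(D,8.00): a=4.2308, h=7.9436
  candidates: C₊=(4.2438,7.8049) cross=41.141; C₋=(5.8694,-7.9989) cross=-41.141
  branch + wants cross > 0 → take C=(4.2438,7.8049) (cross=41.141)
ex = (C−B)/|BC| = (0.3773,0.9261); ey = (-0.9261,0.3773)
P = B + 3.31·ex + -2.88·ey = (4.7641,1.4488)

4.76 1.45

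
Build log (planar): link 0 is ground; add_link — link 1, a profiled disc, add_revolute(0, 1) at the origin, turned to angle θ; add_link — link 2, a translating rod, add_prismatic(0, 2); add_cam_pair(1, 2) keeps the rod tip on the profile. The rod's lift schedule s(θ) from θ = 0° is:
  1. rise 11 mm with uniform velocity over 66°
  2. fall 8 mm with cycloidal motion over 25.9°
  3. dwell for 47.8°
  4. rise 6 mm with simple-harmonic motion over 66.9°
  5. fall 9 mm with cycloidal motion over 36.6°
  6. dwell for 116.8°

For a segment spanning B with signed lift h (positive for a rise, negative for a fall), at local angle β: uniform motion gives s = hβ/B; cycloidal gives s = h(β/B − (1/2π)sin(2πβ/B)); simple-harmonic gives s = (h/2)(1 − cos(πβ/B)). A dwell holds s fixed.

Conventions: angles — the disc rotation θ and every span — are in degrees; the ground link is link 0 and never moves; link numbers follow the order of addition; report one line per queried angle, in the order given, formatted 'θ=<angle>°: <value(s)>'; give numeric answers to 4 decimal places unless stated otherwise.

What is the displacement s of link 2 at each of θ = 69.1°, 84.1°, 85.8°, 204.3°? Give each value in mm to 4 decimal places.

seg 1 [0°–66°] uniform, h=11: full span → s += 11 → s = 11.0000
seg 2 [66°–91.9°] cycloidal, h=-8: θ=69.1° here. β=3.1, B=25.9. -8·(0.1197 − sin(2π·0.1197)/(2π)) = -0.0877 → s = 10.9123
seg 2 [66°–91.9°] cycloidal, h=-8: θ=84.1° here. β=18.1, B=25.9. -8·(0.6988 − sin(2π·0.6988)/(2π)) = -6.7988 → s = 4.2012
seg 2 [66°–91.9°] cycloidal, h=-8: θ=85.8° here. β=19.8, B=25.9. -8·(0.7645 − sin(2π·0.7645)/(2π)) = -7.3838 → s = 3.6162
seg 2 [66°–91.9°] cycloidal, h=-8: full span → s += -8 → s = 3.0000
seg 3 [91.9°–139.7°] dwell: s stays 3.0000
seg 4 [139.7°–206.6°] simple-harmonic, h=6: θ=204.3° here. β=64.6, B=66.9. 6/2·(1 − cos(π·0.9656)) = 5.9825 → s = 8.9825

θ=69.1°: 10.9123
θ=84.1°: 4.2012
θ=85.8°: 3.6162
θ=204.3°: 8.9825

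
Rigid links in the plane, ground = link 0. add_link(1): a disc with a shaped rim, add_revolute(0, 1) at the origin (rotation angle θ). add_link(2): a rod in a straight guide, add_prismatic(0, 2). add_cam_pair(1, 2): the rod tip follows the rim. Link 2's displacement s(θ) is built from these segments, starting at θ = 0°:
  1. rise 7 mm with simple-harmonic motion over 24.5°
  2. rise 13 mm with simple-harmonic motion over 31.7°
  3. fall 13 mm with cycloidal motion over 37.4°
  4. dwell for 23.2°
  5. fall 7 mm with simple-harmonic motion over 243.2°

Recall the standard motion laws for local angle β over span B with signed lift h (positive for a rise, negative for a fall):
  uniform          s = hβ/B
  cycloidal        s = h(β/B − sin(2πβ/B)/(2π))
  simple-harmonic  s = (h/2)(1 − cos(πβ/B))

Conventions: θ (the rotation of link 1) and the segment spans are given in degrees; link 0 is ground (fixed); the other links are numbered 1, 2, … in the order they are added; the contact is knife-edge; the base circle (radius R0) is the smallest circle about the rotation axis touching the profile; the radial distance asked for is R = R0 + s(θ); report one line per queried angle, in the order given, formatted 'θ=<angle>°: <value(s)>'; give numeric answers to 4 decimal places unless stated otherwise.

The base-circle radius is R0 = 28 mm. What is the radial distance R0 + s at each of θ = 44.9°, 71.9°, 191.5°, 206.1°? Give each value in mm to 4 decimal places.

segment 1 (0° to 24.5°, simple-harmonic, h = 7) is passed completely: s = 0.0000 + (7) = 7.0000
θ = 44.9° falls in segment 2 (24.5° to 56.2°, simple-harmonic, h = 13): β = 44.9 − 24.5 = 20.4°, B = 31.7°; Δs = 13/2·(1 − cos(π·0.6435)) = 9.3327; s = 7.0000 + 9.3327 = 16.3327
segment 2 (24.5° to 56.2°, simple-harmonic, h = 13) is passed completely: s = 7.0000 + (13) = 20.0000
θ = 71.9° falls in segment 3 (56.2° to 93.6°, cycloidal, h = -13): β = 71.9 − 56.2 = 15.7°, B = 37.4°; Δs = -13·(0.4198 − sin(2π·0.4198)/(2π)) = -4.4580; s = 20.0000 − 4.4580 = 15.5420
segment 3 (56.2° to 93.6°, cycloidal, h = -13) is passed completely: s = 20.0000 + (-13) = 7.0000
segment 4 (93.6° to 116.8°, dwell): s unchanged at 7.0000
θ = 191.5° falls in segment 5 (116.8° to 360°, simple-harmonic, h = -7): β = 191.5 − 116.8 = 74.7°, B = 243.2°; Δs = -7/2·(1 − cos(π·0.3072)) = -1.5069; s = 7.0000 − 1.5069 = 5.4931
θ = 206.1° falls in segment 5 (116.8° to 360°, simple-harmonic, h = -7): β = 206.1 − 116.8 = 89.3°, B = 243.2°; Δs = -7/2·(1 − cos(π·0.3672)) = -2.0817; s = 7.0000 − 2.0817 = 4.9183
θ=44.9°: R = R0 + s = 28 + 16.3327 = 44.3327
θ=71.9°: R = R0 + s = 28 + 15.5420 = 43.5420
θ=191.5°: R = R0 + s = 28 + 5.4931 = 33.4931
θ=206.1°: R = R0 + s = 28 + 4.9183 = 32.9183

θ=44.9°: 44.3327
θ=71.9°: 43.5420
θ=191.5°: 33.4931
θ=206.1°: 32.9183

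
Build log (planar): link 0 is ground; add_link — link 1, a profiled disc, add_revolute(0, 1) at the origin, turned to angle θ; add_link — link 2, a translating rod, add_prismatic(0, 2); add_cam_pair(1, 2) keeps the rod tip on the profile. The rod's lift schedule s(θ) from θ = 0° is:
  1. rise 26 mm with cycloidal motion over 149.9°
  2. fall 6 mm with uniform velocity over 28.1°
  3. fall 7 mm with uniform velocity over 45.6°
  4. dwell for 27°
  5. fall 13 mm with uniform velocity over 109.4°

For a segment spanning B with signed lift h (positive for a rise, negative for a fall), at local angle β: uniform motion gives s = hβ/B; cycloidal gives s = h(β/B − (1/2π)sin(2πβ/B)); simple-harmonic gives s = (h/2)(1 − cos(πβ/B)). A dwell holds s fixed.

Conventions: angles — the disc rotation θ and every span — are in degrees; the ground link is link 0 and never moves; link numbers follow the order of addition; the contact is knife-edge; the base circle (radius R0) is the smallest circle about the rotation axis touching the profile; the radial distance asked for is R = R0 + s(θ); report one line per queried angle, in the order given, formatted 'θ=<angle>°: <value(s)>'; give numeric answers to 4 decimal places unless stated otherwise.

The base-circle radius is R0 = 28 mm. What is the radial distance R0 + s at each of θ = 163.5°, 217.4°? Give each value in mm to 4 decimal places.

seg 1 [0°–149.9°] cycloidal, h=26: full span → s += 26 → s = 26.0000
seg 2 [149.9°–178°] uniform, h=-6: θ=163.5° here. β=13.6, B=28.1. -6·13.6/28.1 = -2.9039 → s = 23.0961
seg 2 [149.9°–178°] uniform, h=-6: full span → s += -6 → s = 20.0000
seg 3 [178°–223.6°] uniform, h=-7: θ=217.4° here. β=39.4, B=45.6. -7·39.4/45.6 = -6.0482 → s = 13.9518
θ=163.5°: R = R0 + s = 28 + 23.0961 = 51.0961
θ=217.4°: R = R0 + s = 28 + 13.9518 = 41.9518

θ=163.5°: 51.0961
θ=217.4°: 41.9518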